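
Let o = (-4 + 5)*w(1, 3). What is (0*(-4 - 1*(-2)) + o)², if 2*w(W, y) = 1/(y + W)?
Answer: 1/64 ≈ 0.015625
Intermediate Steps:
w(W, y) = 1/(2*(W + y)) (w(W, y) = 1/(2*(y + W)) = 1/(2*(W + y)))
o = ⅛ (o = (-4 + 5)*(1/(2*(1 + 3))) = 1*((½)/4) = 1*((½)*(¼)) = 1*(⅛) = ⅛ ≈ 0.12500)
(0*(-4 - 1*(-2)) + o)² = (0*(-4 - 1*(-2)) + ⅛)² = (0*(-4 + 2) + ⅛)² = (0*(-2) + ⅛)² = (0 + ⅛)² = (⅛)² = 1/64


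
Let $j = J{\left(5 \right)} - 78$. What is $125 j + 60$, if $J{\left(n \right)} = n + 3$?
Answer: $-8690$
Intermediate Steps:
$J{\left(n \right)} = 3 + n$
$j = -70$ ($j = \left(3 + 5\right) - 78 = 8 - 78 = -70$)
$125 j + 60 = 125 \left(-70\right) + 60 = -8750 + 60 = -8690$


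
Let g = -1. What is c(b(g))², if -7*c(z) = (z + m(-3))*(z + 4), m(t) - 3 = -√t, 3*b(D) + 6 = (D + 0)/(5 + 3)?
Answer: -2648591/16257024 - 50807*I*√3/338688 ≈ -0.16292 - 0.25983*I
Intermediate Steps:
b(D) = -2 + D/24 (b(D) = -2 + ((D + 0)/(5 + 3))/3 = -2 + (D/8)/3 = -2 + D/24)
m(t) = 3 - √t
c(z) = -(4 + z)*(3 + z - I*√3)/7 (c(z) = -(z + (3 - √(-3)))*(z + 4)/7 = -(z + (3 - I*√3))*(4 + z)/7 = -(3 + z - I*√3)*(4 + z)/7 = -(4 + z)*(3 + z - I*√3)/7)
c(b(g))² = (-12/7 - (-2 + (1/24)*(-1)) - (-2 + (1/24)*(-1))²/7 + 4*I*√3/7 + I*(-2 + (1/24)*(-1))*√3/7)² = (-12/7 - (-2 - 1/24) - (-2 - 1/24)²/7 + 4*I*√3/7 + I*(-2 - 1/24)*√3/7)² = (-12/7 - 1*(-49/24) - (-49/24)²/7 + 4*I*√3/7 + (⅐)*I*(-49/24)*√3)² = (-12/7 + 49/24 - ⅐*2401/576 + 4*I*√3/7 - 7*I*√3/24)² = (-12/7 + 49/24 - 343/576 + 4*I*√3/7 - 7*I*√3/24)² = (-1081/4032 + 47*I*√3/168)²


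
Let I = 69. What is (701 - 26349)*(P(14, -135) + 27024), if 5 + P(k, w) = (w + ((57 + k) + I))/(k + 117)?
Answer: -90780942112/131 ≈ -6.9298e+8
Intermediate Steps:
P(k, w) = -5 + (126 + k + w)/(117 + k) (P(k, w) = -5 + (w + ((57 + k) + 69))/(k + 117) = -5 + (w + (126 + k))/(117 + k) = -5 + (126 + k + w)/(117 + k))
(701 - 26349)*(P(14, -135) + 27024) = (701 - 26349)*((-459 - 135 - 4*14)/(117 + 14) + 27024) = -25648*((-459 - 135 - 56)/131 + 27024) = -25648*((1/131)*(-650) + 27024) = -25648*(-650/131 + 27024) = -25648*3539494/131 = -90780942112/131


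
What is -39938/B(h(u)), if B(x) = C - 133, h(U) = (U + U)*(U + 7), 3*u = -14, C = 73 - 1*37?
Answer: 39938/97 ≈ 411.73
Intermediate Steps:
C = 36 (C = 73 - 37 = 36)
u = -14/3 (u = (⅓)*(-14) = -14/3 ≈ -4.6667)
h(U) = 2*U*(7 + U) (h(U) = (2*U)*(7 + U) = 2*U*(7 + U))
B(x) = -97 (B(x) = 36 - 133 = -97)
-39938/B(h(u)) = -39938/(-97) = -39938*(-1/97) = 39938/97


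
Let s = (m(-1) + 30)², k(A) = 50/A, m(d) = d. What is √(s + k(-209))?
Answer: √36725271/209 ≈ 28.996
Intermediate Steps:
s = 841 (s = (-1 + 30)² = 29² = 841)
√(s + k(-209)) = √(841 + 50/(-209)) = √(841 + 50*(-1/209)) = √(841 - 50/209) = √(175719/209) = √36725271/209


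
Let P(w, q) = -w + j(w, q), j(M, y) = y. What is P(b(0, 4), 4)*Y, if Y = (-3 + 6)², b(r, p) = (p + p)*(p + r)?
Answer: -252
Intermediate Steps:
b(r, p) = 2*p*(p + r) (b(r, p) = (2*p)*(p + r) = 2*p*(p + r))
P(w, q) = q - w (P(w, q) = -w + q = q - w)
Y = 9 (Y = 3² = 9)
P(b(0, 4), 4)*Y = (4 - 2*4*(4 + 0))*9 = (4 - 2*4*4)*9 = (4 - 1*32)*9 = (4 - 32)*9 = -28*9 = -252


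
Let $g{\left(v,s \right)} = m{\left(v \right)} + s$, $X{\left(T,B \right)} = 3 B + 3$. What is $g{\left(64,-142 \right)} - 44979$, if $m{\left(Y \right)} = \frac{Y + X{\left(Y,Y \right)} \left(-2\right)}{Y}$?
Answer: $- \frac{1444035}{32} \approx -45126.0$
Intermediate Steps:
$X{\left(T,B \right)} = 3 + 3 B$
$m{\left(Y \right)} = \frac{-6 - 5 Y}{Y}$ ($m{\left(Y \right)} = \frac{Y + \left(3 + 3 Y\right) \left(-2\right)}{Y} = \frac{Y - \left(6 + 6 Y\right)}{Y} = \frac{-6 - 5 Y}{Y}$)
$g{\left(v,s \right)} = -5 + s - \frac{6}{v}$ ($g{\left(v,s \right)} = \left(-5 - \frac{6}{v}\right) + s = -5 + s - \frac{6}{v}$)
$g{\left(64,-142 \right)} - 44979 = \left(-5 - 142 - \frac{6}{64}\right) - 44979 = \left(-5 - 142 - \frac{3}{32}\right) - 44979 = - \frac{4707}{32} - 44979 = - \frac{1444035}{32}$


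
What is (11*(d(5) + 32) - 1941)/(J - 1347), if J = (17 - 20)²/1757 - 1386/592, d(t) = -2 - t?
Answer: 866439952/701751921 ≈ 1.2347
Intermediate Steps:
J = -1214937/520072 (J = (-3)²*(1/1757) - 1386*1/592 = 9*(1/1757) - 693/296 = 9/1757 - 693/296 = -1214937/520072 ≈ -2.3361)
(11*(d(5) + 32) - 1941)/(J - 1347) = (11*((-2 - 1*5) + 32) - 1941)/(-1214937/520072 - 1347) = (11*((-2 - 5) + 32) - 1941)/(-701751921/520072) = (11*(-7 + 32) - 1941)*(-520072/701751921) = (11*25 - 1941)*(-520072/701751921) = (275 - 1941)*(-520072/701751921) = -1666*(-520072/701751921) = 866439952/701751921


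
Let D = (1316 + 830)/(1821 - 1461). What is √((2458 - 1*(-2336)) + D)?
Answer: √4319965/30 ≈ 69.282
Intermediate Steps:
D = 1073/180 (D = 2146/360 = 2146*(1/360) = 1073/180 ≈ 5.9611)
√((2458 - 1*(-2336)) + D) = √((2458 - 1*(-2336)) + 1073/180) = √((2458 + 2336) + 1073/180) = √(4794 + 1073/180) = √(863993/180) = √4319965/30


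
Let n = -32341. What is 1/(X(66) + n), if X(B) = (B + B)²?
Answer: -1/14917 ≈ -6.7038e-5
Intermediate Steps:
X(B) = 4*B² (X(B) = (2*B)² = 4*B²)
1/(X(66) + n) = 1/(4*66² - 32341) = 1/(4*4356 - 32341) = 1/(17424 - 32341) = 1/(-14917) = -1/14917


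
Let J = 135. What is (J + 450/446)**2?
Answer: 919908900/49729 ≈ 18498.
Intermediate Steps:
(J + 450/446)**2 = (135 + 450/446)**2 = (135 + 450*(1/446))**2 = (135 + 225/223)**2 = (30330/223)**2 = 919908900/49729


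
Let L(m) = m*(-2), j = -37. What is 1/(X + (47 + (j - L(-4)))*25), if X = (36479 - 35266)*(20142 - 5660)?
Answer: 1/17566716 ≈ 5.6926e-8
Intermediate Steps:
L(m) = -2*m
X = 17566666 (X = 1213*14482 = 17566666)
1/(X + (47 + (j - L(-4)))*25) = 1/(17566666 + (47 + (-37 - (-2)*(-4)))*25) = 1/(17566666 + (47 + (-37 - 1*8))*25) = 1/(17566666 + (47 + (-37 - 8))*25) = 1/(17566666 + (47 - 45)*25) = 1/(17566666 + 2*25) = 1/(17566666 + 50) = 1/17566716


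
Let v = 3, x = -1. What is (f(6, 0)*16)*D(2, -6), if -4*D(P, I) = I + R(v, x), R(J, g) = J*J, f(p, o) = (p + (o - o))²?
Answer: -432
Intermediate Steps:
f(p, o) = p² (f(p, o) = (p + 0)² = p²)
R(J, g) = J²
D(P, I) = -9/4 - I/4 (D(P, I) = -(I + 3²)/4 = -(I + 9)/4 = -(9 + I)/4 = -9/4 - I/4)
(f(6, 0)*16)*D(2, -6) = (6²*16)*(-9/4 - ¼*(-6)) = (36*16)*(-9/4 + 3/2) = 576*(-¾) = -432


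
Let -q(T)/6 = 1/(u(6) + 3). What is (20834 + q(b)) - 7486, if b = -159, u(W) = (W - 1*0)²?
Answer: 173522/13 ≈ 13348.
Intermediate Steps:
u(W) = W² (u(W) = (W + 0)² = W²)
q(T) = -2/13 (q(T) = -6/(6² + 3) = -6/(36 + 3) = -6/39 = -6*1/39 = -2/13)
(20834 + q(b)) - 7486 = (20834 - 2/13) - 7486 = 270840/13 - 7486 = 173522/13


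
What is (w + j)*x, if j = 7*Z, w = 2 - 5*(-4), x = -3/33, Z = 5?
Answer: -57/11 ≈ -5.1818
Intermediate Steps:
x = -1/11 (x = -3*1/33 = -1/11 ≈ -0.090909)
w = 22 (w = 2 + 20 = 22)
j = 35 (j = 7*5 = 35)
(w + j)*x = (22 + 35)*(-1/11) = 57*(-1/11) = -57/11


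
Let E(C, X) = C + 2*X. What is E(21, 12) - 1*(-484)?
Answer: 529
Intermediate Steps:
E(21, 12) - 1*(-484) = (21 + 2*12) - 1*(-484) = (21 + 24) + 484 = 45 + 484 = 529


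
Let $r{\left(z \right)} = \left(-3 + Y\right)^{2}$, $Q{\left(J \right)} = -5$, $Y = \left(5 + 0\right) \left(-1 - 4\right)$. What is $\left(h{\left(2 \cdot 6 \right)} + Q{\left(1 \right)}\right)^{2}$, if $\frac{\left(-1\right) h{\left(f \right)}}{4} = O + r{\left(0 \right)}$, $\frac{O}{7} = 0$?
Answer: $9865881$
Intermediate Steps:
$Y = -25$ ($Y = 5 \left(-5\right) = -25$)
$r{\left(z \right)} = 784$ ($r{\left(z \right)} = \left(-3 - 25\right)^{2} = \left(-28\right)^{2} = 784$)
$O = 0$ ($O = 7 \cdot 0 = 0$)
$h{\left(f \right)} = -3136$ ($h{\left(f \right)} = - 4 \left(0 + 784\right) = \left(-4\right) 784 = -3136$)
$\left(h{\left(2 \cdot 6 \right)} + Q{\left(1 \right)}\right)^{2} = \left(-3136 - 5\right)^{2} = \left(-3141\right)^{2} = 9865881$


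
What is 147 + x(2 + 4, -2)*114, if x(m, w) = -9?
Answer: -879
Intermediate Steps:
147 + x(2 + 4, -2)*114 = 147 - 9*114 = 147 - 1026 = -879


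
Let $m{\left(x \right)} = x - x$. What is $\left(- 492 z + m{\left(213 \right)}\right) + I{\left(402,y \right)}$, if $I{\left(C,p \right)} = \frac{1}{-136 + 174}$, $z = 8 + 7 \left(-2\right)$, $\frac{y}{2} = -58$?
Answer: $\frac{112177}{38} \approx 2952.0$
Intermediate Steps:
$m{\left(x \right)} = 0$
$y = -116$ ($y = 2 \left(-58\right) = -116$)
$z = -6$ ($z = 8 - 14 = -6$)
$I{\left(C,p \right)} = \frac{1}{38}$
$\left(- 492 z + m{\left(213 \right)}\right) + I{\left(402,y \right)} = \left(\left(-492\right) \left(-6\right) + 0\right) + \frac{1}{38} = \left(2952 + 0\right) + \frac{1}{38} = 2952 + \frac{1}{38} = \frac{112177}{38}$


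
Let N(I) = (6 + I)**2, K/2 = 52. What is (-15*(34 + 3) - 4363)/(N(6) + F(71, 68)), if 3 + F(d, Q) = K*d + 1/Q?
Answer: -334424/511701 ≈ -0.65355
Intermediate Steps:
K = 104 (K = 2*52 = 104)
F(d, Q) = -3 + 1/Q + 104*d (F(d, Q) = -3 + (104*d + 1/Q) = -3 + (1/Q + 104*d) = -3 + 1/Q + 104*d)
(-15*(34 + 3) - 4363)/(N(6) + F(71, 68)) = (-15*(34 + 3) - 4363)/((6 + 6)**2 + (-3 + 1/68 + 104*71)) = (-15*37 - 4363)/(12**2 + (-3 + 1/68 + 7384)) = (-555 - 4363)/(144 + 501909/68) = -4918/511701/68 = -4918*68/511701 = -334424/511701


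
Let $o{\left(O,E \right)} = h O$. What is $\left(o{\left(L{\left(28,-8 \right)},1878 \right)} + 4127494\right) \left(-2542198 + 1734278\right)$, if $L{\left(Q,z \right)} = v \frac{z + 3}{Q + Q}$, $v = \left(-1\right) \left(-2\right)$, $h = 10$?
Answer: $- \frac{23342784568360}{7} \approx -3.3347 \cdot 10^{12}$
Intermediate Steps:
$v = 2$
$L{\left(Q,z \right)} = \frac{3 + z}{Q}$ ($L{\left(Q,z \right)} = 2 \frac{z + 3}{Q + Q} = 2 \frac{3 + z}{2 Q} = \frac{3 + z}{Q}$)
$o{\left(O,E \right)} = 10 O$
$\left(o{\left(L{\left(28,-8 \right)},1878 \right)} + 4127494\right) \left(-2542198 + 1734278\right) = \left(10 \frac{3 - 8}{28} + 4127494\right) \left(-2542198 + 1734278\right) = \left(10 \cdot \frac{1}{28} \left(-5\right) + 4127494\right) \left(-807920\right) = \left(10 \left(- \frac{5}{28}\right) + 4127494\right) \left(-807920\right) = \left(- \frac{25}{14} + 4127494\right) \left(-807920\right) = \frac{57784891}{14} \left(-807920\right) = - \frac{23342784568360}{7}$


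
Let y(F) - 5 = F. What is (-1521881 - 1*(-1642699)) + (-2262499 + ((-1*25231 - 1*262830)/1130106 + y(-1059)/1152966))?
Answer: -465092425378581721/217162299066 ≈ -2.1417e+6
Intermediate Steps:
y(F) = 5 + F
(-1521881 - 1*(-1642699)) + (-2262499 + ((-1*25231 - 1*262830)/1130106 + y(-1059)/1152966)) = (-1521881 - 1*(-1642699)) + (-2262499 + ((-1*25231 - 1*262830)/1130106 + (5 - 1059)/1152966)) = (-1521881 + 1642699) + (-2262499 + ((-25231 - 262830)*(1/1130106) - 1054*1/1152966)) = 120818 + (-2262499 + (-288061*1/1130106 - 527/576483)) = 120818 + (-2262499 + (-288061/1130106 - 527/576483)) = 120818 + (-2262499 - 55552611775/217162299066) = 120818 - 491329540027137709/217162299066 = -465092425378581721/217162299066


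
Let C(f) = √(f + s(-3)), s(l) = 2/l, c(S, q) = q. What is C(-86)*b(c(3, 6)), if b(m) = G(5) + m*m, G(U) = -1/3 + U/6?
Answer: 73*I*√195/3 ≈ 339.8*I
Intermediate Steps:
G(U) = -⅓ + U/6 (G(U) = -1*⅓ + U*(⅙) = -⅓ + U/6)
b(m) = ½ + m² (b(m) = (-⅓ + (⅙)*5) + m*m = (-⅓ + ⅚) + m² = ½ + m²)
C(f) = √(-⅔ + f) (C(f) = √(f + 2/(-3)) = √(f + 2*(-⅓)) = √(f - ⅔) = √(-⅔ + f))
C(-86)*b(c(3, 6)) = (√(-6 + 9*(-86))/3)*(½ + 6²) = (√(-6 - 774)/3)*(½ + 36) = (√(-780)/3)*(73/2) = ((2*I*√195)/3)*(73/2) = (2*I*√195/3)*(73/2) = 73*I*√195/3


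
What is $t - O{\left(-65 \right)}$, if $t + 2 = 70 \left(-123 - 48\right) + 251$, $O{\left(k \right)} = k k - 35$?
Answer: $-15911$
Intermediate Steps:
$O{\left(k \right)} = -35 + k^{2}$ ($O{\left(k \right)} = k^{2} - 35 = -35 + k^{2}$)
$t = -11721$ ($t = -2 + \left(70 \left(-123 - 48\right) + 251\right) = -2 + \left(70 \left(-171\right) + 251\right) = -2 + \left(-11970 + 251\right) = -2 - 11719 = -11721$)
$t - O{\left(-65 \right)} = -11721 - \left(-35 + \left(-65\right)^{2}\right) = -11721 - \left(-35 + 4225\right) = -11721 - 4190 = -15911$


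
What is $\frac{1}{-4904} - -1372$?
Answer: $\frac{6728287}{4904} \approx 1372.0$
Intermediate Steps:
$\frac{1}{-4904} - -1372 = - \frac{1}{4904} + 1372 = \frac{6728287}{4904}$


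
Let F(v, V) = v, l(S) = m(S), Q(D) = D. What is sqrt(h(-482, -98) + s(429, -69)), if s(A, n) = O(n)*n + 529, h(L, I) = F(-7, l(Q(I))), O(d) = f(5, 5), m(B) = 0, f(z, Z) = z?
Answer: sqrt(177) ≈ 13.304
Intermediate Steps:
l(S) = 0
O(d) = 5
h(L, I) = -7
s(A, n) = 529 + 5*n (s(A, n) = 5*n + 529 = 529 + 5*n)
sqrt(h(-482, -98) + s(429, -69)) = sqrt(-7 + (529 + 5*(-69))) = sqrt(-7 + (529 - 345)) = sqrt(-7 + 184) = sqrt(177)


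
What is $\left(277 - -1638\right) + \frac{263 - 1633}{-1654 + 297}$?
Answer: $\frac{2600025}{1357} \approx 1916.0$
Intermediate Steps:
$\left(277 - -1638\right) + \frac{263 - 1633}{-1654 + 297} = \left(277 + 1638\right) - \frac{1370}{-1357} = 1915 - - \frac{1370}{1357} = 1915 + \frac{1370}{1357} = \frac{2600025}{1357}$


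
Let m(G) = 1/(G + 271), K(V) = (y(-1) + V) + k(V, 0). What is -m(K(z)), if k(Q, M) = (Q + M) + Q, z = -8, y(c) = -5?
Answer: -1/242 ≈ -0.0041322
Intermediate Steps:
k(Q, M) = M + 2*Q (k(Q, M) = (M + Q) + Q = M + 2*Q)
K(V) = -5 + 3*V (K(V) = (-5 + V) + (0 + 2*V) = (-5 + V) + 2*V = -5 + 3*V)
m(G) = 1/(271 + G)
-m(K(z)) = -1/(271 + (-5 + 3*(-8))) = -1/(271 + (-5 - 24)) = -1/(271 - 29) = -1/242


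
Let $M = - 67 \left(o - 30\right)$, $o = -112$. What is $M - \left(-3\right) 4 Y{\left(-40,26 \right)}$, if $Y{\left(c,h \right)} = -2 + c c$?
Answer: $28690$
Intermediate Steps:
$Y{\left(c,h \right)} = -2 + c^{2}$
$M = 9514$ ($M = - 67 \left(-112 - 30\right) = \left(-67\right) \left(-142\right) = 9514$)
$M - \left(-3\right) 4 Y{\left(-40,26 \right)} = 9514 - \left(-3\right) 4 \left(-2 + \left(-40\right)^{2}\right) = 9514 - - 12 \left(-2 + 1600\right) = 9514 - \left(-12\right) 1598 = 9514 - -19176 = 9514 + 19176 = 28690$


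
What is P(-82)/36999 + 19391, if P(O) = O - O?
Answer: 19391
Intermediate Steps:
P(O) = 0
P(-82)/36999 + 19391 = 0/36999 + 19391 = 0*(1/36999) + 19391 = 0 + 19391 = 19391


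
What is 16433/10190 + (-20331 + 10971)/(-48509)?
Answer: 892526797/494306710 ≈ 1.8056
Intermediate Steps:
16433/10190 + (-20331 + 10971)/(-48509) = 16433*(1/10190) - 9360*(-1/48509) = 16433/10190 + 9360/48509 = 892526797/494306710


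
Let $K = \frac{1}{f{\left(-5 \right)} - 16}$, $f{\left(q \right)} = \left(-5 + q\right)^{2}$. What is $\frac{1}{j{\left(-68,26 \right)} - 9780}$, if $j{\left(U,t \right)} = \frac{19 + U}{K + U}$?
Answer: $- \frac{5711}{55849464} \approx -0.00010226$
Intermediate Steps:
$K = \frac{1}{84}$ ($K = \frac{1}{\left(-5 - 5\right)^{2} - 16} = \frac{1}{\left(-10\right)^{2} - 16} = \frac{1}{100 - 16} = \frac{1}{84} \approx 0.011905$)
$j{\left(U,t \right)} = \frac{19 + U}{\frac{1}{84} + U}$
$\frac{1}{j{\left(-68,26 \right)} - 9780} = \frac{1}{\frac{84 \left(19 - 68\right)}{1 + 84 \left(-68\right)} - 9780} = \frac{1}{84 \frac{1}{1 - 5712} \left(-49\right) - 9780} = \frac{1}{84 \frac{1}{-5711} \left(-49\right) - 9780} = \frac{1}{84 \left(- \frac{1}{5711}\right) \left(-49\right) - 9780} = \frac{1}{\frac{4116}{5711} - 9780} = \frac{1}{- \frac{55849464}{5711}} = - \frac{5711}{55849464}$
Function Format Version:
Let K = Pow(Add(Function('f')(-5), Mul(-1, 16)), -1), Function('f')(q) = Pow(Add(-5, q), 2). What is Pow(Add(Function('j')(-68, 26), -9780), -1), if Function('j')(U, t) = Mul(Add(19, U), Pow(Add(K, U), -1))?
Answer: Rational(-5711, 55849464) ≈ -0.00010226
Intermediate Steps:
K = Rational(1, 84) (K = Pow(Add(Pow(Add(-5, -5), 2), Mul(-1, 16)), -1) = Pow(Add(Pow(-10, 2), -16), -1) = Pow(Add(100, -16), -1) = Pow(84, -1) = Rational(1, 84) ≈ 0.011905)
Function('j')(U, t) = Mul(Pow(Add(Rational(1, 84), U), -1), Add(19, U)) (Function('j')(U, t) = Mul(Add(19, U), Pow(Add(Rational(1, 84), U), -1)) = Mul(Pow(Add(Rational(1, 84), U), -1), Add(19, U)))
Pow(Add(Function('j')(-68, 26), -9780), -1) = Pow(Add(Mul(84, Pow(Add(1, Mul(84, -68)), -1), Add(19, -68)), -9780), -1) = Pow(Add(Mul(84, Pow(Add(1, -5712), -1), -49), -9780), -1) = Pow(Add(Mul(84, Pow(-5711, -1), -49), -9780), -1) = Pow(Add(Mul(84, Rational(-1, 5711), -49), -9780), -1) = Pow(Add(Rational(4116, 5711), -9780), -1) = Pow(Rational(-55849464, 5711), -1) = Rational(-5711, 55849464)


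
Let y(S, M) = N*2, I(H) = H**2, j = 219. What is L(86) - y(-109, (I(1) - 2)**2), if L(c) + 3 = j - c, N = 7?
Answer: 116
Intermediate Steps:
L(c) = 216 - c (L(c) = -3 + (219 - c) = 216 - c)
y(S, M) = 14 (y(S, M) = 7*2 = 14)
L(86) - y(-109, (I(1) - 2)**2) = (216 - 1*86) - 1*14 = (216 - 86) - 14 = 130 - 14 = 116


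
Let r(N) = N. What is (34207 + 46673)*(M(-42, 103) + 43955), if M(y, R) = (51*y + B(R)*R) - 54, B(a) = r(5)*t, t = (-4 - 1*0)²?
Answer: 4043919120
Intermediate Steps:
t = 16 (t = (-4 + 0)² = (-4)² = 16)
B(a) = 80 (B(a) = 5*16 = 80)
M(y, R) = -54 + 51*y + 80*R (M(y, R) = (51*y + 80*R) - 54 = -54 + 51*y + 80*R)
(34207 + 46673)*(M(-42, 103) + 43955) = (34207 + 46673)*((-54 + 51*(-42) + 80*103) + 43955) = 80880*((-54 - 2142 + 8240) + 43955) = 80880*(6044 + 43955) = 80880*49999 = 4043919120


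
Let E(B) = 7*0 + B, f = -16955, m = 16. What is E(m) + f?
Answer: -16939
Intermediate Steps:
E(B) = B (E(B) = 0 + B = B)
E(m) + f = 16 - 16955 = -16939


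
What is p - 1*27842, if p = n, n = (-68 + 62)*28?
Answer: -28010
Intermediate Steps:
n = -168 (n = -6*28 = -168)
p = -168
p - 1*27842 = -168 - 1*27842 = -168 - 27842 = -28010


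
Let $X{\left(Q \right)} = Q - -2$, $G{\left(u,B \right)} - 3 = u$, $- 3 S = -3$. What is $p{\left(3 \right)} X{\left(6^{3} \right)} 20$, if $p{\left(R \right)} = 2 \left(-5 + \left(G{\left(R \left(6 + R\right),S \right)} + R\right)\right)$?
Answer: $244160$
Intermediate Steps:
$S = 1$ ($S = \left(- \frac{1}{3}\right) \left(-3\right) = 1$)
$G{\left(u,B \right)} = 3 + u$
$p{\left(R \right)} = -4 + 2 R + 2 R \left(6 + R\right)$ ($p{\left(R \right)} = 2 \left(-5 + \left(\left(3 + R \left(6 + R\right)\right) + R\right)\right) = 2 \left(-5 + \left(3 + R + R \left(6 + R\right)\right)\right) = 2 \left(-2 + R + R \left(6 + R\right)\right) = -4 + 2 R + 2 R \left(6 + R\right)$)
$X{\left(Q \right)} = 2 + Q$ ($X{\left(Q \right)} = Q + 2 = 2 + Q$)
$p{\left(3 \right)} X{\left(6^{3} \right)} 20 = \left(-4 + 2 \cdot 3 + 2 \cdot 3 \left(6 + 3\right)\right) \left(2 + 6^{3}\right) 20 = \left(-4 + 6 + 2 \cdot 3 \cdot 9\right) \left(2 + 216\right) 20 = \left(-4 + 6 + 54\right) 218 \cdot 20 = 56 \cdot 218 \cdot 20 = 12208 \cdot 20 = 244160$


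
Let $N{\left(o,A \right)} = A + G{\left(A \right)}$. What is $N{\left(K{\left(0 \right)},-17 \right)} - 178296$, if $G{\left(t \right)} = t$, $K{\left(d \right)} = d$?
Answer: $-178330$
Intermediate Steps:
$N{\left(o,A \right)} = 2 A$ ($N{\left(o,A \right)} = A + A = 2 A$)
$N{\left(K{\left(0 \right)},-17 \right)} - 178296 = 2 \left(-17\right) - 178296 = -34 - 178296 = -178330$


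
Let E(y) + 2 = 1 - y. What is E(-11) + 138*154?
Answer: 21262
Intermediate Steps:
E(y) = -1 - y (E(y) = -2 + (1 - y) = -1 - y)
E(-11) + 138*154 = (-1 - 1*(-11)) + 138*154 = (-1 + 11) + 21252 = 10 + 21252 = 21262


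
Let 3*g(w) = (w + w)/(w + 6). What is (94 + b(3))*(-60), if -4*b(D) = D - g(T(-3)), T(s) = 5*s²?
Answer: -95265/17 ≈ -5603.8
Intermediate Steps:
g(w) = 2*w/(3*(6 + w)) (g(w) = ((w + w)/(w + 6))/3 = ((2*w)/(6 + w))/3 = (2*w/(6 + w))/3 = 2*w/(3*(6 + w)))
b(D) = 5/34 - D/4 (b(D) = -(D - 2*5*(-3)²/(3*(6 + 5*(-3)²)))/4 = -(D - 2*5*9/(3*(6 + 5*9)))/4 = -(D - 2*45/(3*(6 + 45)))/4 = -(D - 2*45/(3*51))/4 = -(D - 1*10/17)/4 = -(D - 10/17)/4 = -(-10/17 + D)/4 = 5/34 - D/4)
(94 + b(3))*(-60) = (94 + (5/34 - ¼*3))*(-60) = (94 + (5/34 - ¾))*(-60) = (94 - 41/68)*(-60) = (6351/68)*(-60) = -95265/17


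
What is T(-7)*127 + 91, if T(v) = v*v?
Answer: 6314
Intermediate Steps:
T(v) = v²
T(-7)*127 + 91 = (-7)²*127 + 91 = 49*127 + 91 = 6223 + 91 = 6314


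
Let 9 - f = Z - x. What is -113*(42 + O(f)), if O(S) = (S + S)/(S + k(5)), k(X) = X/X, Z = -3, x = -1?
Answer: -29719/6 ≈ -4953.2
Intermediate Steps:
k(X) = 1
f = 11 (f = 9 - (-3 - 1*(-1)) = 9 - (-3 + 1) = 9 - 1*(-2) = 9 + 2 = 11)
O(S) = 2*S/(1 + S) (O(S) = (S + S)/(S + 1) = (2*S)/(1 + S) = 2*S/(1 + S))
-113*(42 + O(f)) = -113*(42 + 2*11/(1 + 11)) = -113*(42 + 2*11/12) = -113*(42 + 2*11*(1/12)) = -113*(42 + 11/6) = -113*263/6 = -29719/6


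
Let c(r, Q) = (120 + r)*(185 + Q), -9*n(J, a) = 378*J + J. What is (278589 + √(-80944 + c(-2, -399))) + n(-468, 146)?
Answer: 298297 + 2*I*√26549 ≈ 2.983e+5 + 325.88*I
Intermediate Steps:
n(J, a) = -379*J/9 (n(J, a) = -(378*J + J)/9 = -379*J/9)
(278589 + √(-80944 + c(-2, -399))) + n(-468, 146) = (278589 + √(-80944 + (22200 + 120*(-399) + 185*(-2) - 399*(-2)))) - 379/9*(-468) = (278589 + √(-80944 + (22200 - 47880 - 370 + 798))) + 19708 = (278589 + √(-80944 - 25252)) + 19708 = (278589 + √(-106196)) + 19708 = (278589 + 2*I*√26549) + 19708 = 298297 + 2*I*√26549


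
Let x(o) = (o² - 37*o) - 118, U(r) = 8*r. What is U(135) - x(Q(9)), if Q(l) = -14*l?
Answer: -19340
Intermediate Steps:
x(o) = -118 + o² - 37*o
U(135) - x(Q(9)) = 8*135 - (-118 + (-14*9)² - (-518)*9) = 1080 - (-118 + (-126)² - 37*(-126)) = 1080 - (-118 + 15876 + 4662) = 1080 - 1*20420 = 1080 - 20420 = -19340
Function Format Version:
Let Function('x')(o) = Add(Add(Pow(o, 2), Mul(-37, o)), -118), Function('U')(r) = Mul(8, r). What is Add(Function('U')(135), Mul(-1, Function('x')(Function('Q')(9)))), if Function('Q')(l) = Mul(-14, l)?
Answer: -19340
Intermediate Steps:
Function('x')(o) = Add(-118, Pow(o, 2), Mul(-37, o))
Add(Function('U')(135), Mul(-1, Function('x')(Function('Q')(9)))) = Add(Mul(8, 135), Mul(-1, Add(-118, Pow(Mul(-14, 9), 2), Mul(-37, Mul(-14, 9))))) = Add(1080, Mul(-1, Add(-118, Pow(-126, 2), Mul(-37, -126)))) = Add(1080, Mul(-1, Add(-118, 15876, 4662))) = Add(1080, Mul(-1, 20420)) = Add(1080, -20420) = -19340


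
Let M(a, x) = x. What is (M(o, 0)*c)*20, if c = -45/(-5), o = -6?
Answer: 0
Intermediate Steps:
c = 9 (c = -45*(-⅕) = 9)
(M(o, 0)*c)*20 = (0*9)*20 = 0*20 = 0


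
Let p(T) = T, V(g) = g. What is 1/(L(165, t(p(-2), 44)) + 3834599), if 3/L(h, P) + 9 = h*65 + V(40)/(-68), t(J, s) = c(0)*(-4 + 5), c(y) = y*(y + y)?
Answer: 182162/698518223089 ≈ 2.6078e-7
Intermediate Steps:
c(y) = 2*y² (c(y) = y*(2*y) = 2*y²)
t(J, s) = 0 (t(J, s) = (2*0²)*(-4 + 5) = (2*0)*1 = 0*1 = 0)
L(h, P) = 3/(-163/17 + 65*h) (L(h, P) = 3/(-9 + (h*65 + 40/(-68))) = 3/(-9 + (65*h + 40*(-1/68))) = 3/(-9 + (65*h - 10/17)) = 3/(-9 + (-10/17 + 65*h)) = 3/(-163/17 + 65*h))
1/(L(165, t(p(-2), 44)) + 3834599) = 1/(51/(-163 + 1105*165) + 3834599) = 1/(51/(-163 + 182325) + 3834599) = 1/(51/182162 + 3834599) = 1/(698518223089/182162) = 182162/698518223089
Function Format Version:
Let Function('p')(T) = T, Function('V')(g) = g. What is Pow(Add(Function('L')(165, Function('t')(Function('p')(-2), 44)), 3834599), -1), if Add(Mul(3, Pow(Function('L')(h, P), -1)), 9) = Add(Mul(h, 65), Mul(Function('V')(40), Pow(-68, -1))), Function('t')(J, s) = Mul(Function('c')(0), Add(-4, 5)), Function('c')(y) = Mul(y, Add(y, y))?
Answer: Rational(182162, 698518223089) ≈ 2.6078e-7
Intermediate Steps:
Function('c')(y) = Mul(2, Pow(y, 2)) (Function('c')(y) = Mul(y, Mul(2, y)) = Mul(2, Pow(y, 2)))
Function('t')(J, s) = 0 (Function('t')(J, s) = Mul(Mul(2, Pow(0, 2)), Add(-4, 5)) = Mul(Mul(2, 0), 1) = Mul(0, 1) = 0)
Function('L')(h, P) = Mul(3, Pow(Add(Rational(-163, 17), Mul(65, h)), -1)) (Function('L')(h, P) = Mul(3, Pow(Add(-9, Add(Mul(h, 65), Mul(40, Pow(-68, -1)))), -1)) = Mul(3, Pow(Add(-9, Add(Mul(65, h), Mul(40, Rational(-1, 68)))), -1)) = Mul(3, Pow(Add(-9, Add(Mul(65, h), Rational(-10, 17))), -1)) = Mul(3, Pow(Add(-9, Add(Rational(-10, 17), Mul(65, h))), -1)) = Mul(3, Pow(Add(Rational(-163, 17), Mul(65, h)), -1)))
Pow(Add(Function('L')(165, Function('t')(Function('p')(-2), 44)), 3834599), -1) = Pow(Add(Mul(51, Pow(Add(-163, Mul(1105, 165)), -1)), 3834599), -1) = Pow(Add(Mul(51, Pow(Add(-163, 182325), -1)), 3834599), -1) = Pow(Add(Mul(51, Pow(182162, -1)), 3834599), -1) = Pow(Add(Mul(51, Rational(1, 182162)), 3834599), -1) = Pow(Add(Rational(51, 182162), 3834599), -1) = Pow(Rational(698518223089, 182162), -1) = Rational(182162, 698518223089)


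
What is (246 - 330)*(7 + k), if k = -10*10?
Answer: 7812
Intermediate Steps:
k = -100
(246 - 330)*(7 + k) = (246 - 330)*(7 - 100) = -84*(-93) = 7812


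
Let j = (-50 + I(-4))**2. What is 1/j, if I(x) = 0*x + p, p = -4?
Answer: 1/2916 ≈ 0.00034294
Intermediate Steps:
I(x) = -4 (I(x) = 0*x - 4 = 0 - 4 = -4)
j = 2916 (j = (-50 - 4)**2 = (-54)**2 = 2916)
1/j = 1/2916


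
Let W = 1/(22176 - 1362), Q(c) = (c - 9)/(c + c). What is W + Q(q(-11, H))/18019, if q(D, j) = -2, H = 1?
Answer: 150515/750094932 ≈ 0.00020066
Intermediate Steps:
Q(c) = (-9 + c)/(2*c) (Q(c) = (-9 + c)/((2*c)) = (-9 + c)*(1/(2*c)) = (-9 + c)/(2*c))
W = 1/20814 ≈ 4.8045e-5
W + Q(q(-11, H))/18019 = 1/20814 + ((½)*(-9 - 2)/(-2))/18019 = 1/20814 + ((½)*(-½)*(-11))*(1/18019) = 1/20814 + (11/4)*(1/18019) = 1/20814 + 11/72076 = 150515/750094932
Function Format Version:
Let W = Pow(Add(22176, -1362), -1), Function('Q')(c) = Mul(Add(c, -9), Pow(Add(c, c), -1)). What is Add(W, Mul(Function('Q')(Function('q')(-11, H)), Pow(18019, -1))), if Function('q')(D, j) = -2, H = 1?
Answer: Rational(150515, 750094932) ≈ 0.00020066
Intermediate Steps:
Function('Q')(c) = Mul(Rational(1, 2), Pow(c, -1), Add(-9, c)) (Function('Q')(c) = Mul(Add(-9, c), Pow(Mul(2, c), -1)) = Mul(Add(-9, c), Mul(Rational(1, 2), Pow(c, -1))) = Mul(Rational(1, 2), Pow(c, -1), Add(-9, c)))
W = Rational(1, 20814) (W = Pow(20814, -1) = Rational(1, 20814) ≈ 4.8045e-5)
Add(W, Mul(Function('Q')(Function('q')(-11, H)), Pow(18019, -1))) = Add(Rational(1, 20814), Mul(Mul(Rational(1, 2), Pow(-2, -1), Add(-9, -2)), Pow(18019, -1))) = Add(Rational(1, 20814), Mul(Mul(Rational(1, 2), Rational(-1, 2), -11), Rational(1, 18019))) = Add(Rational(1, 20814), Mul(Rational(11, 4), Rational(1, 18019))) = Add(Rational(1, 20814), Rational(11, 72076)) = Rational(150515, 750094932)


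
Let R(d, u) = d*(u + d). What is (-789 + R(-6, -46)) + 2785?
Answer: 2308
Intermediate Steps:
R(d, u) = d*(d + u)
(-789 + R(-6, -46)) + 2785 = (-789 - 6*(-6 - 46)) + 2785 = (-789 - 6*(-52)) + 2785 = (-789 + 312) + 2785 = -477 + 2785 = 2308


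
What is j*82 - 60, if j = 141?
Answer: 11502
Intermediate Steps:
j*82 - 60 = 141*82 - 60 = 11562 - 60 = 11502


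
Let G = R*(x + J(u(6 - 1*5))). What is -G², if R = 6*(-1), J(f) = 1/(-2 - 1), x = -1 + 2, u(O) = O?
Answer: -16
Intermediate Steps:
x = 1
J(f) = -⅓ (J(f) = 1/(-3) = -⅓)
R = -6
G = -4 (G = -6*(1 - ⅓) = -6*⅔ = -4)
-G² = -1*(-4)² = -1*16 = -16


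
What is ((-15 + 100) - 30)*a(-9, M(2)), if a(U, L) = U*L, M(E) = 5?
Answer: -2475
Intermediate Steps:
a(U, L) = L*U
((-15 + 100) - 30)*a(-9, M(2)) = ((-15 + 100) - 30)*(5*(-9)) = (85 - 30)*(-45) = 55*(-45) = -2475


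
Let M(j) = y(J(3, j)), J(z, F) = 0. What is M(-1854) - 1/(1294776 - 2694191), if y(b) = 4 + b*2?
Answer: 5597661/1399415 ≈ 4.0000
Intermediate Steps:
y(b) = 4 + 2*b
M(j) = 4 (M(j) = 4 + 2*0 = 4 + 0 = 4)
M(-1854) - 1/(1294776 - 2694191) = 4 - 1/(1294776 - 2694191) = 4 - 1/(-1399415) = 4 - 1*(-1/1399415) = 4 + 1/1399415 = 5597661/1399415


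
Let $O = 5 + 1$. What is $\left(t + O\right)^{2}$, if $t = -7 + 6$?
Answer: $25$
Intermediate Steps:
$t = -1$
$O = 6$
$\left(t + O\right)^{2} = \left(-1 + 6\right)^{2} = 5^{2} = 25$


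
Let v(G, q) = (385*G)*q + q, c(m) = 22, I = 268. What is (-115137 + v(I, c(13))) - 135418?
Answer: 2019427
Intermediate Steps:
v(G, q) = q + 385*G*q (v(G, q) = 385*G*q + q = q + 385*G*q)
(-115137 + v(I, c(13))) - 135418 = (-115137 + 22*(1 + 385*268)) - 135418 = (-115137 + 22*(1 + 103180)) - 135418 = (-115137 + 22*103181) - 135418 = (-115137 + 2269982) - 135418 = 2154845 - 135418 = 2019427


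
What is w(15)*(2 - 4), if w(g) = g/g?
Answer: -2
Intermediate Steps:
w(g) = 1
w(15)*(2 - 4) = 1*(2 - 4) = 1*(-2) = -2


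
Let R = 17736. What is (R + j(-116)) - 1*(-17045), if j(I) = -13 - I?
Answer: 34884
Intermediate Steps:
(R + j(-116)) - 1*(-17045) = (17736 + (-13 - 1*(-116))) - 1*(-17045) = (17736 + (-13 + 116)) + 17045 = (17736 + 103) + 17045 = 17839 + 17045 = 34884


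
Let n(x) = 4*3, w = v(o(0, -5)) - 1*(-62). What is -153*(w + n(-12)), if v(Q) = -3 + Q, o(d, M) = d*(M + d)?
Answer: -10863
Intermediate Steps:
w = 59 (w = (-3 + 0*(-5 + 0)) - 1*(-62) = (-3 + 0*(-5)) + 62 = (-3 + 0) + 62 = -3 + 62 = 59)
n(x) = 12
-153*(w + n(-12)) = -153*(59 + 12) = -153*71 = -10863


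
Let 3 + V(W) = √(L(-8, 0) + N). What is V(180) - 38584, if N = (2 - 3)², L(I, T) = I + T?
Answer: -38587 + I*√7 ≈ -38587.0 + 2.6458*I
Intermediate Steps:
N = 1 (N = (-1)² = 1)
V(W) = -3 + I*√7 (V(W) = -3 + √((-8 + 0) + 1) = -3 + √(-8 + 1) = -3 + √(-7) = -3 + I*√7)
V(180) - 38584 = (-3 + I*√7) - 38584 = -38587 + I*√7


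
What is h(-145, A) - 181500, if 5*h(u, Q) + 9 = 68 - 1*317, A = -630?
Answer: -907758/5 ≈ -1.8155e+5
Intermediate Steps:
h(u, Q) = -258/5 (h(u, Q) = -9/5 + (68 - 1*317)/5 = -9/5 + (68 - 317)/5 = -9/5 + (⅕)*(-249) = -9/5 - 249/5 = -258/5)
h(-145, A) - 181500 = -258/5 - 181500 = -907758/5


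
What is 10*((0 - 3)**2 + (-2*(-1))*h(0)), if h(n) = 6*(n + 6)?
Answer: 810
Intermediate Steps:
h(n) = 36 + 6*n (h(n) = 6*(6 + n) = 36 + 6*n)
10*((0 - 3)**2 + (-2*(-1))*h(0)) = 10*((0 - 3)**2 + (-2*(-1))*(36 + 6*0)) = 10*((-3)**2 + 2*(36 + 0)) = 10*(9 + 2*36) = 10*(9 + 72) = 10*81 = 810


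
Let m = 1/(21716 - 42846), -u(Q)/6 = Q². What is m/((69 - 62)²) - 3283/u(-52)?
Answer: 1699551743/8398921440 ≈ 0.20235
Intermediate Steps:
u(Q) = -6*Q²
m = -1/21130 (m = 1/(-21130) = -1/21130 ≈ -4.7326e-5)
m/((69 - 62)²) - 3283/u(-52) = -1/(21130*(69 - 62)²) - 3283/((-6*(-52)²)) = -1/(21130*(7²)) - 3283/((-6*2704)) = -1/21130/49 - 3283/(-16224) = -1/21130*1/49 - 3283*(-1/16224) = -1/1035370 + 3283/16224 = 1699551743/8398921440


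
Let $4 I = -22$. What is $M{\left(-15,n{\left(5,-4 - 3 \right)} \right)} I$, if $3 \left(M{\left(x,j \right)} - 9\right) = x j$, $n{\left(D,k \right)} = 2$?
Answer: $\frac{11}{2} \approx 5.5$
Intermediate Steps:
$M{\left(x,j \right)} = 9 + \frac{j x}{3}$ ($M{\left(x,j \right)} = 9 + \frac{x j}{3} = 9 + \frac{j x}{3}$)
$I = - \frac{11}{2}$ ($I = \frac{1}{4} \left(-22\right) = - \frac{11}{2} \approx -5.5$)
$M{\left(-15,n{\left(5,-4 - 3 \right)} \right)} I = \left(9 + \frac{1}{3} \cdot 2 \left(-15\right)\right) \left(- \frac{11}{2}\right) = \left(9 - 10\right) \left(- \frac{11}{2}\right) = \left(-1\right) \left(- \frac{11}{2}\right) = \frac{11}{2}$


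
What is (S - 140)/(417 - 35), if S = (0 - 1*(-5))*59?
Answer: 155/382 ≈ 0.40576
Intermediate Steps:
S = 295 (S = (0 + 5)*59 = 5*59 = 295)
(S - 140)/(417 - 35) = (295 - 140)/(417 - 35) = 155/382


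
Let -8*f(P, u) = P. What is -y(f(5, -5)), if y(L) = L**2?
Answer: -25/64 ≈ -0.39063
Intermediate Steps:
f(P, u) = -P/8
-y(f(5, -5)) = -(-1/8*5)**2 = -(-5/8)**2 = -1*25/64 = -25/64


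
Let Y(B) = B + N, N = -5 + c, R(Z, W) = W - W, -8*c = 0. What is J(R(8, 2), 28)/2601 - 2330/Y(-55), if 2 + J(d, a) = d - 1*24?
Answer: 201959/5202 ≈ 38.823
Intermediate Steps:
c = 0 (c = -⅛*0 = 0)
R(Z, W) = 0
N = -5 (N = -5 + 0 = -5)
Y(B) = -5 + B (Y(B) = B - 5 = -5 + B)
J(d, a) = -26 + d (J(d, a) = -2 + (d - 1*24) = -2 + (d - 24) = -2 + (-24 + d) = -26 + d)
J(R(8, 2), 28)/2601 - 2330/Y(-55) = (-26 + 0)/2601 - 2330/(-5 - 55) = -26*1/2601 - 2330/(-60) = -26/2601 - 2330*(-1/60) = -26/2601 + 233/6 = 201959/5202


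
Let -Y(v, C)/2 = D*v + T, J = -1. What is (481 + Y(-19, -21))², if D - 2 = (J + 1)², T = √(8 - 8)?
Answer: 310249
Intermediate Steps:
T = 0 (T = √0 = 0)
D = 2 (D = 2 + (-1 + 1)² = 2 + 0² = 2 + 0 = 2)
Y(v, C) = -4*v (Y(v, C) = -2*(2*v + 0) = -4*v)
(481 + Y(-19, -21))² = (481 - 4*(-19))² = (481 + 76)² = 557² = 310249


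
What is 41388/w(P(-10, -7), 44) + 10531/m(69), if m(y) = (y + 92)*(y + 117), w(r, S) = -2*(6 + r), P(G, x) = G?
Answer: 77468081/14973 ≈ 5173.9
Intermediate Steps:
w(r, S) = -12 - 2*r
m(y) = (92 + y)*(117 + y)
41388/w(P(-10, -7), 44) + 10531/m(69) = 41388/(-12 - 2*(-10)) + 10531/(10764 + 69² + 209*69) = 41388/(-12 + 20) + 10531/(10764 + 4761 + 14421) = 41388/8 + 10531/29946 = 41388*(⅛) + 10531*(1/29946) = 10347/2 + 10531/29946 = 77468081/14973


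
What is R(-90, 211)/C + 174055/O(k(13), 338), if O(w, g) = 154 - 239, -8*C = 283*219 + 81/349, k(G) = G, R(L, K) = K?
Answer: -376486912349/183855459 ≈ -2047.7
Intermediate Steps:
C = -10815027/1396 (C = -(283*219 + 81/349)/8 = -(61977 + 81*(1/349))/8 = -(61977 + 81/349)/8 = -⅛*21630054/349 = -10815027/1396 ≈ -7747.2)
O(w, g) = -85
R(-90, 211)/C + 174055/O(k(13), 338) = 211/(-10815027/1396) + 174055/(-85) = 211*(-1396/10815027) + 174055*(-1/85) = -294556/10815027 - 34811/17 = -376486912349/183855459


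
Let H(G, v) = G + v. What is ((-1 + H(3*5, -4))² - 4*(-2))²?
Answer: 11664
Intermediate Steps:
((-1 + H(3*5, -4))² - 4*(-2))² = ((-1 + (3*5 - 4))² - 4*(-2))² = ((-1 + (15 - 4))² + 8)² = ((-1 + 11)² + 8)² = (10² + 8)² = (100 + 8)² = 108² = 11664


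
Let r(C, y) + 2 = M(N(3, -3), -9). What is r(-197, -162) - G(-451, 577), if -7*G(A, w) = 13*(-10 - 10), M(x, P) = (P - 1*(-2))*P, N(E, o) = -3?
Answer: 167/7 ≈ 23.857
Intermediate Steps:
M(x, P) = P*(2 + P) (M(x, P) = (P + 2)*P = (2 + P)*P = P*(2 + P))
r(C, y) = 61 (r(C, y) = -2 - 9*(2 - 9) = -2 - 9*(-7) = -2 + 63 = 61)
G(A, w) = 260/7 (G(A, w) = -13*(-10 - 10)/7 = -13*(-20)/7 = -1/7*(-260) = 260/7)
r(-197, -162) - G(-451, 577) = 61 - 1*260/7 = 61 - 260/7 = 167/7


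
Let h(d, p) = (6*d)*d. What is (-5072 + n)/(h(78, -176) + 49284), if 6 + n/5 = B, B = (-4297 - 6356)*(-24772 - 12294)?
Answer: 493578847/21447 ≈ 23014.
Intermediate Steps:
h(d, p) = 6*d²
B = 394864098 (B = -10653*(-37066) = 394864098)
n = 1974320460 (n = -30 + 5*394864098 = -30 + 1974320490 = 1974320460)
(-5072 + n)/(h(78, -176) + 49284) = (-5072 + 1974320460)/(6*78² + 49284) = 1974315388/(6*6084 + 49284) = 1974315388/(36504 + 49284) = 1974315388/85788 = 1974315388*(1/85788) = 493578847/21447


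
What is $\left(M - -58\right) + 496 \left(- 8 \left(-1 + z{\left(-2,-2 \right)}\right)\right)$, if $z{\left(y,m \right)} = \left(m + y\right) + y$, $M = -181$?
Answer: $27653$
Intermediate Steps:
$z{\left(y,m \right)} = m + 2 y$
$\left(M - -58\right) + 496 \left(- 8 \left(-1 + z{\left(-2,-2 \right)}\right)\right) = \left(-181 - -58\right) + 496 \left(- 8 \left(-1 + \left(-2 + 2 \left(-2\right)\right)\right)\right) = \left(-181 + 58\right) + 496 \left(- 8 \left(-1 - 6\right)\right) = -123 + 496 \left(- 8 \left(-1 - 6\right)\right) = -123 + 496 \left(\left(-8\right) \left(-7\right)\right) = -123 + 496 \cdot 56 = -123 + 27776 = 27653$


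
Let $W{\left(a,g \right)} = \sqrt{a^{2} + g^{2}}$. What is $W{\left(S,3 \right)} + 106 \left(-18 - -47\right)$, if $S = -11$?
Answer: $3074 + \sqrt{130} \approx 3085.4$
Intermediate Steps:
$W{\left(S,3 \right)} + 106 \left(-18 - -47\right) = \sqrt{\left(-11\right)^{2} + 3^{2}} + 106 \left(-18 - -47\right) = \sqrt{121 + 9} + 106 \left(-18 + 47\right) = \sqrt{130} + 106 \cdot 29 = \sqrt{130} + 3074 = 3074 + \sqrt{130}$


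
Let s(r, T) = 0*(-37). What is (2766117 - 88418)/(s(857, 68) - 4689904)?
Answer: -2677699/4689904 ≈ -0.57095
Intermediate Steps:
s(r, T) = 0
(2766117 - 88418)/(s(857, 68) - 4689904) = (2766117 - 88418)/(0 - 4689904) = 2677699/(-4689904) = 2677699*(-1/4689904) = -2677699/4689904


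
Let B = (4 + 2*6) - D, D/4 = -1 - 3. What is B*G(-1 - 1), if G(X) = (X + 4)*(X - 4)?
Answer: -384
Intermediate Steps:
D = -16 (D = 4*(-1 - 3) = 4*(-4) = -16)
G(X) = (-4 + X)*(4 + X) (G(X) = (4 + X)*(-4 + X) = (-4 + X)*(4 + X))
B = 32 (B = (4 + 2*6) - 1*(-16) = (4 + 12) + 16 = 16 + 16 = 32)
B*G(-1 - 1) = 32*(-16 + (-1 - 1)²) = 32*(-16 + (-2)²) = 32*(-16 + 4) = 32*(-12) = -384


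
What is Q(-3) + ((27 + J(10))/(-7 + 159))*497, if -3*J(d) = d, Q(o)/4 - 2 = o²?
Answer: 55351/456 ≈ 121.38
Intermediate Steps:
Q(o) = 8 + 4*o²
J(d) = -d/3
Q(-3) + ((27 + J(10))/(-7 + 159))*497 = (8 + 4*(-3)²) + ((27 - ⅓*10)/(-7 + 159))*497 = (8 + 4*9) + ((27 - 10/3)/152)*497 = (8 + 36) + ((71/3)*(1/152))*497 = 44 + (71/456)*497 = 44 + 35287/456 = 55351/456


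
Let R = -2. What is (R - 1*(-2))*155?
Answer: 0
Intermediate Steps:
(R - 1*(-2))*155 = (-2 - 1*(-2))*155 = (-2 + 2)*155 = 0*155 = 0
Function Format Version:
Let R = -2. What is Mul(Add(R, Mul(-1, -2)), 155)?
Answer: 0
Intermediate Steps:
Mul(Add(R, Mul(-1, -2)), 155) = Mul(Add(-2, Mul(-1, -2)), 155) = Mul(Add(-2, 2), 155) = Mul(0, 155) = 0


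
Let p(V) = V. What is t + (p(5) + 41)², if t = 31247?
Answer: 33363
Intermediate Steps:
t + (p(5) + 41)² = 31247 + (5 + 41)² = 31247 + 46² = 31247 + 2116 = 33363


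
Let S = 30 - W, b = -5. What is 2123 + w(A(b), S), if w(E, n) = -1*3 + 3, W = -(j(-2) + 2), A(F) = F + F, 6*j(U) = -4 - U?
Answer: 2123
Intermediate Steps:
j(U) = -⅔ - U/6 (j(U) = (-4 - U)/6 = -⅔ - U/6)
A(F) = 2*F
W = -5/3 (W = -((-⅔ - ⅙*(-2)) + 2) = -((-⅔ + ⅓) + 2) = -(-⅓ + 2) = -1*5/3 = -5/3 ≈ -1.6667)
S = 95/3 (S = 30 - 1*(-5/3) = 30 + 5/3 = 95/3 ≈ 31.667)
w(E, n) = 0 (w(E, n) = -3 + 3 = 0)
2123 + w(A(b), S) = 2123 + 0 = 2123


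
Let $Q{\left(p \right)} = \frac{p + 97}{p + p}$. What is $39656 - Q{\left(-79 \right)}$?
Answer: $\frac{3132833}{79} \approx 39656.0$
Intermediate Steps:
$Q{\left(p \right)} = \frac{97 + p}{2 p}$
$39656 - Q{\left(-79 \right)} = 39656 - \frac{97 - 79}{2 \left(-79\right)} = 39656 - \frac{1}{2} \left(- \frac{1}{79}\right) 18 = 39656 - - \frac{9}{79} = 39656 + \frac{9}{79} = \frac{3132833}{79}$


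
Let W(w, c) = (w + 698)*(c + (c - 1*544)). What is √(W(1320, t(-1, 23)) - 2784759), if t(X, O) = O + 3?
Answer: 3*I*√419735 ≈ 1943.6*I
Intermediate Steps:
t(X, O) = 3 + O
W(w, c) = (-544 + 2*c)*(698 + w) (W(w, c) = (698 + w)*(c + (c - 544)) = (698 + w)*(c + (-544 + c)) = (698 + w)*(-544 + 2*c) = (-544 + 2*c)*(698 + w))
√(W(1320, t(-1, 23)) - 2784759) = √((-379712 - 544*1320 + 1396*(3 + 23) + 2*(3 + 23)*1320) - 2784759) = √((-379712 - 718080 + 1396*26 + 2*26*1320) - 2784759) = √((-379712 - 718080 + 36296 + 68640) - 2784759) = √(-992856 - 2784759) = √(-3777615) = 3*I*√419735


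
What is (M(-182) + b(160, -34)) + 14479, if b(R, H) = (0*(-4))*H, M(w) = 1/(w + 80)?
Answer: 1476857/102 ≈ 14479.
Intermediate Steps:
M(w) = 1/(80 + w)
b(R, H) = 0 (b(R, H) = 0*H = 0)
(M(-182) + b(160, -34)) + 14479 = (1/(80 - 182) + 0) + 14479 = (1/(-102) + 0) + 14479 = (-1/102 + 0) + 14479 = -1/102 + 14479 = 1476857/102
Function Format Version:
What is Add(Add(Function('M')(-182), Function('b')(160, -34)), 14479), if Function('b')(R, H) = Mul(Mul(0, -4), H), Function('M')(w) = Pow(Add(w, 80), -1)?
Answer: Rational(1476857, 102) ≈ 14479.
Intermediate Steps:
Function('M')(w) = Pow(Add(80, w), -1)
Function('b')(R, H) = 0 (Function('b')(R, H) = Mul(0, H) = 0)
Add(Add(Function('M')(-182), Function('b')(160, -34)), 14479) = Add(Add(Pow(Add(80, -182), -1), 0), 14479) = Add(Add(Pow(-102, -1), 0), 14479) = Add(Add(Rational(-1, 102), 0), 14479) = Add(Rational(-1, 102), 14479) = Rational(1476857, 102)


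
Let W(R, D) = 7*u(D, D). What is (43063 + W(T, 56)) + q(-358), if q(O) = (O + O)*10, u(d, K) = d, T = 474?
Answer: 36295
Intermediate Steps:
q(O) = 20*O (q(O) = (2*O)*10 = 20*O)
W(R, D) = 7*D
(43063 + W(T, 56)) + q(-358) = (43063 + 7*56) + 20*(-358) = (43063 + 392) - 7160 = 43455 - 7160 = 36295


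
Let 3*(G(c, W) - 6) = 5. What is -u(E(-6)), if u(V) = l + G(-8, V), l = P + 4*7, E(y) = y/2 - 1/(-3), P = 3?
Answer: -116/3 ≈ -38.667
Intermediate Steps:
E(y) = ⅓ + y/2 (E(y) = y*(½) - 1*(-⅓) = y/2 + ⅓ = ⅓ + y/2)
G(c, W) = 23/3 (G(c, W) = 6 + (⅓)*5 = 6 + 5/3 = 23/3)
l = 31 (l = 3 + 4*7 = 3 + 28 = 31)
u(V) = 116/3 (u(V) = 31 + 23/3 = 116/3)
-u(E(-6)) = -1*116/3 = -116/3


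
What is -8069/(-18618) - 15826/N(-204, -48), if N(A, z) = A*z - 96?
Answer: -6011429/5014448 ≈ -1.1988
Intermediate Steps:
N(A, z) = -96 + A*z
-8069/(-18618) - 15826/N(-204, -48) = -8069/(-18618) - 15826/(-96 - 204*(-48)) = -8069*(-1/18618) - 15826/(-96 + 9792) = 8069/18618 - 15826/9696 = 8069/18618 - 15826*1/9696 = 8069/18618 - 7913/4848 = -6011429/5014448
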